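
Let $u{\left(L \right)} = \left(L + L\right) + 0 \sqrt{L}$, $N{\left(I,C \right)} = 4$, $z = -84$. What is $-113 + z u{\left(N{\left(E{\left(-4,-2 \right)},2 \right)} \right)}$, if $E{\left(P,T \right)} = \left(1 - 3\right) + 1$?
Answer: $-785$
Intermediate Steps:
$E{\left(P,T \right)} = -1$ ($E{\left(P,T \right)} = -2 + 1 = -1$)
$u{\left(L \right)} = 2 L$ ($u{\left(L \right)} = 2 L + 0 = 2 L$)
$-113 + z u{\left(N{\left(E{\left(-4,-2 \right)},2 \right)} \right)} = -113 - 84 \cdot 2 \cdot 4 = -113 - 672 = -785$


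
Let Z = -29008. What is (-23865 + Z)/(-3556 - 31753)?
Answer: 52873/35309 ≈ 1.4974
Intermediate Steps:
(-23865 + Z)/(-3556 - 31753) = (-23865 - 29008)/(-3556 - 31753) = -52873/(-35309) = -52873*(-1/35309) = 52873/35309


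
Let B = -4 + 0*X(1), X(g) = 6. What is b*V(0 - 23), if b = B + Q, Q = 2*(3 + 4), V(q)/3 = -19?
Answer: -570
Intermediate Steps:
V(q) = -57 (V(q) = 3*(-19) = -57)
Q = 14 (Q = 2*7 = 14)
B = -4 (B = -4 + 0*6 = -4 + 0 = -4)
b = 10 (b = -4 + 14 = 10)
b*V(0 - 23) = 10*(-57) = -570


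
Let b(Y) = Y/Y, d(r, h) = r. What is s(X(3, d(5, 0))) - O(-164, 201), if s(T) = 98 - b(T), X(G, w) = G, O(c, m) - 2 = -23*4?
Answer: 187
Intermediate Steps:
O(c, m) = -90 (O(c, m) = 2 - 23*4 = 2 - 92 = -90)
b(Y) = 1
s(T) = 97 (s(T) = 98 - 1*1 = 98 - 1 = 97)
s(X(3, d(5, 0))) - O(-164, 201) = 97 - 1*(-90) = 97 + 90 = 187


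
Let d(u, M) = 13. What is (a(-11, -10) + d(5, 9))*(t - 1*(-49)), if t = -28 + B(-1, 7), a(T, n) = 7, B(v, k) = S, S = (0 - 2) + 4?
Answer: 460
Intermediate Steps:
S = 2 (S = -2 + 4 = 2)
B(v, k) = 2
t = -26 (t = -28 + 2 = -26)
(a(-11, -10) + d(5, 9))*(t - 1*(-49)) = (7 + 13)*(-26 - 1*(-49)) = 20*(-26 + 49) = 20*23 = 460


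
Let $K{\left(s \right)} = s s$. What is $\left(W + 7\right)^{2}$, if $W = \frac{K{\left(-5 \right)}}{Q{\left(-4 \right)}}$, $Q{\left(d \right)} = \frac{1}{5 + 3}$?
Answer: $42849$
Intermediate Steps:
$Q{\left(d \right)} = \frac{1}{8}$
$K{\left(s \right)} = s^{2}$
$W = 200$ ($W = \left(-5\right)^{2} \frac{1}{\frac{1}{8}} = 25 \cdot 8 = 200$)
$\left(W + 7\right)^{2} = \left(200 + 7\right)^{2} = 207^{2} = 42849$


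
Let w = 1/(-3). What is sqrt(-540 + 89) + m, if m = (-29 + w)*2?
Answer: -176/3 + I*sqrt(451) ≈ -58.667 + 21.237*I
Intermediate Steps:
w = -1/3 ≈ -0.33333
m = -176/3 (m = (-29 - 1/3)*2 = -88/3*2 = -176/3 ≈ -58.667)
sqrt(-540 + 89) + m = sqrt(-540 + 89) - 176/3 = sqrt(-451) - 176/3 = I*sqrt(451) - 176/3 = -176/3 + I*sqrt(451)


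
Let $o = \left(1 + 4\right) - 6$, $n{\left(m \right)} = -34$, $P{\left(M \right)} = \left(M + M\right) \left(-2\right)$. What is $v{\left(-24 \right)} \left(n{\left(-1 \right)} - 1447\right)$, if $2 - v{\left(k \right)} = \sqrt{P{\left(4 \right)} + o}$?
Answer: $-2962 + 1481 i \sqrt{17} \approx -2962.0 + 6106.3 i$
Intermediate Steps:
$P{\left(M \right)} = - 4 M$ ($P{\left(M \right)} = 2 M \left(-2\right) = - 4 M$)
$o = -1$ ($o = 5 - 6 = -1$)
$v{\left(k \right)} = 2 - i \sqrt{17}$ ($v{\left(k \right)} = 2 - \sqrt{\left(-4\right) 4 - 1} = 2 - \sqrt{-16 - 1} = 2 - \sqrt{-17} = 2 - i \sqrt{17}$)
$v{\left(-24 \right)} \left(n{\left(-1 \right)} - 1447\right) = \left(2 - i \sqrt{17}\right) \left(-34 - 1447\right) = \left(2 - i \sqrt{17}\right) \left(-1481\right) = -2962 + 1481 i \sqrt{17}$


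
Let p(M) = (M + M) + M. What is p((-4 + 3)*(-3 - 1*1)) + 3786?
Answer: 3798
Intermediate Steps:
p(M) = 3*M (p(M) = 2*M + M = 3*M)
p((-4 + 3)*(-3 - 1*1)) + 3786 = 3*((-4 + 3)*(-3 - 1*1)) + 3786 = 3*(-(-3 - 1)) + 3786 = 3*(-1*(-4)) + 3786 = 3*4 + 3786 = 12 + 3786 = 3798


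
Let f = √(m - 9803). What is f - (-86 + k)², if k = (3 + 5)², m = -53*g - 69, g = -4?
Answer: -484 + 2*I*√2415 ≈ -484.0 + 98.285*I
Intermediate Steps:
m = 143 (m = -53*(-4) - 69 = 212 - 69 = 143)
k = 64 (k = 8² = 64)
f = 2*I*√2415 (f = √(143 - 9803) = √(-9660) = 2*I*√2415 ≈ 98.285*I)
f - (-86 + k)² = 2*I*√2415 - (-86 + 64)² = 2*I*√2415 - 1*(-22)² = 2*I*√2415 - 1*484 = 2*I*√2415 - 484 = -484 + 2*I*√2415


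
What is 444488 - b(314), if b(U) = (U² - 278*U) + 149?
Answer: 433035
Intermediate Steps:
b(U) = 149 + U² - 278*U
444488 - b(314) = 444488 - (149 + 314² - 278*314) = 444488 - (149 + 98596 - 87292) = 444488 - 1*11453 = 444488 - 11453 = 433035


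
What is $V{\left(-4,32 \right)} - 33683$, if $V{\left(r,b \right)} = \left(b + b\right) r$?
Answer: $-33939$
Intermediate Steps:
$V{\left(r,b \right)} = 2 b r$
$V{\left(-4,32 \right)} - 33683 = 2 \cdot 32 \left(-4\right) - 33683 = -256 - 33683 = -33939$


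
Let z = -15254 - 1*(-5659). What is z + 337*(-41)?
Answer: -23412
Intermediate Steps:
z = -9595 (z = -15254 + 5659 = -9595)
z + 337*(-41) = -9595 + 337*(-41) = -9595 - 13817 = -23412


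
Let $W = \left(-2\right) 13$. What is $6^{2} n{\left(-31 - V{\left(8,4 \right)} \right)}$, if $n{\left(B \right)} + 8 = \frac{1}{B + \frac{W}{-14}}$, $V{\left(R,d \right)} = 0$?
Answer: $- \frac{4917}{17} \approx -289.24$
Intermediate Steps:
$W = -26$
$n{\left(B \right)} = -8 + \frac{1}{\frac{13}{7} + B}$ ($n{\left(B \right)} = -8 + \frac{1}{B - \frac{26}{-14}} = -8 + \frac{1}{B - - \frac{13}{7}} = -8 + \frac{1}{B + \frac{13}{7}} = -8 + \frac{1}{\frac{13}{7} + B}$)
$6^{2} n{\left(-31 - V{\left(8,4 \right)} \right)} = 6^{2} \frac{-97 - 56 \left(-31 - 0\right)}{13 + 7 \left(-31 - 0\right)} = 36 \frac{-97 - 56 \left(-31 + 0\right)}{13 + 7 \left(-31 + 0\right)} = 36 \frac{-97 - -1736}{13 + 7 \left(-31\right)} = 36 \frac{-97 + 1736}{13 - 217} = 36 \frac{1}{-204} \cdot 1639 = 36 \left(\left(- \frac{1}{204}\right) 1639\right) = 36 \left(- \frac{1639}{204}\right) = - \frac{4917}{17}$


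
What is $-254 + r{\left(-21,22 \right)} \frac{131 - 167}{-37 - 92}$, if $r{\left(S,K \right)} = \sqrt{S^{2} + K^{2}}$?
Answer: $-254 + \frac{60 \sqrt{37}}{43} \approx -245.51$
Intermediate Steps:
$r{\left(S,K \right)} = \sqrt{K^{2} + S^{2}}$
$-254 + r{\left(-21,22 \right)} \frac{131 - 167}{-37 - 92} = -254 + \sqrt{22^{2} + \left(-21\right)^{2}} \frac{131 - 167}{-37 - 92} = -254 + \sqrt{484 + 441} \left(- \frac{36}{-129}\right) = -254 + \sqrt{925} \left(\left(-36\right) \left(- \frac{1}{129}\right)\right) = -254 + 5 \sqrt{37} \cdot \frac{12}{43} = -254 + \frac{60 \sqrt{37}}{43}$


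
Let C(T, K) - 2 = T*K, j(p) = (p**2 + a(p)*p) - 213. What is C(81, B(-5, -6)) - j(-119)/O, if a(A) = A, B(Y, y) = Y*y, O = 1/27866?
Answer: -783282962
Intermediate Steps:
O = 1/27866 ≈ 3.5886e-5
j(p) = -213 + 2*p**2 (j(p) = (p**2 + p*p) - 213 = (p**2 + p**2) - 213 = 2*p**2 - 213 = -213 + 2*p**2)
C(T, K) = 2 + K*T (C(T, K) = 2 + T*K = 2 + K*T)
C(81, B(-5, -6)) - j(-119)/O = (2 - 5*(-6)*81) - (-213 + 2*(-119)**2)/1/27866 = (2 + 30*81) - (-213 + 2*14161)*27866 = (2 + 2430) - (-213 + 28322)*27866 = 2432 - 28109*27866 = 2432 - 1*783285394 = 2432 - 783285394 = -783282962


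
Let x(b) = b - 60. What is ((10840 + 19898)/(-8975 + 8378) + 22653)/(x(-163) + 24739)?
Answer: 4497701/4878684 ≈ 0.92191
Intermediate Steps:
x(b) = -60 + b
((10840 + 19898)/(-8975 + 8378) + 22653)/(x(-163) + 24739) = ((10840 + 19898)/(-8975 + 8378) + 22653)/((-60 - 163) + 24739) = (30738/(-597) + 22653)/(-223 + 24739) = (30738*(-1/597) + 22653)/24516 = (-10246/199 + 22653)*(1/24516) = (4497701/199)*(1/24516) = 4497701/4878684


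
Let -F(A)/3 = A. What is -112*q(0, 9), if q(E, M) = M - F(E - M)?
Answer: 2016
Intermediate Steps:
F(A) = -3*A
q(E, M) = -2*M + 3*E (q(E, M) = M - (-3)*(E - M) = M - (-3*E + 3*M) = M + (-3*M + 3*E) = -2*M + 3*E)
-112*q(0, 9) = -112*(-2*9 + 3*0) = -112*(-18 + 0) = -112*(-18) = 2016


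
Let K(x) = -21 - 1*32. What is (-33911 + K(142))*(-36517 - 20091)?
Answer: 1922634112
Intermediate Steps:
K(x) = -53 (K(x) = -21 - 32 = -53)
(-33911 + K(142))*(-36517 - 20091) = (-33911 - 53)*(-36517 - 20091) = -33964*(-56608) = 1922634112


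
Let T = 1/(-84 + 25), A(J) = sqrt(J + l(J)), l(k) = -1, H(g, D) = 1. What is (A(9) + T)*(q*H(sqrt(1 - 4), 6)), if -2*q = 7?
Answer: 7/118 - 7*sqrt(2) ≈ -9.8402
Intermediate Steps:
q = -7/2 (q = -1/2*7 = -7/2 ≈ -3.5000)
A(J) = sqrt(-1 + J) (A(J) = sqrt(J - 1) = sqrt(-1 + J))
T = -1/59 (T = 1/(-59) = -1/59 ≈ -0.016949)
(A(9) + T)*(q*H(sqrt(1 - 4), 6)) = (sqrt(-1 + 9) - 1/59)*(-7/2*1) = (sqrt(8) - 1/59)*(-7/2) = (2*sqrt(2) - 1/59)*(-7/2) = (-1/59 + 2*sqrt(2))*(-7/2) = 7/118 - 7*sqrt(2)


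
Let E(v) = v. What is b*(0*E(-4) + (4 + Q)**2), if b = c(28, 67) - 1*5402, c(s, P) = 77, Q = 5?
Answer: -431325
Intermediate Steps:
b = -5325 (b = 77 - 1*5402 = 77 - 5402 = -5325)
b*(0*E(-4) + (4 + Q)**2) = -5325*(0*(-4) + (4 + 5)**2) = -5325*(0 + 9**2) = -5325*(0 + 81) = -5325*81 = -431325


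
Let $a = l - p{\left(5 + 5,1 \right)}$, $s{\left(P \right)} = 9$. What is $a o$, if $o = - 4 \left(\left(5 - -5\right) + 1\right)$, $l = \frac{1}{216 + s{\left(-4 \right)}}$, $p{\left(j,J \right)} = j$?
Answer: $\frac{98956}{225} \approx 439.8$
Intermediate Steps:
$l = \frac{1}{225}$ ($l = \frac{1}{216 + 9} = \frac{1}{225} \approx 0.0044444$)
$a = - \frac{2249}{225}$ ($a = \frac{1}{225} - \left(5 + 5\right) = \frac{1}{225} - 10 = - \frac{2249}{225} \approx -9.9956$)
$o = -44$ ($o = - 4 \left(\left(5 + 5\right) + 1\right) = - 4 \left(10 + 1\right) = \left(-4\right) 11 = -44$)
$a o = \left(- \frac{2249}{225}\right) \left(-44\right) = \frac{98956}{225}$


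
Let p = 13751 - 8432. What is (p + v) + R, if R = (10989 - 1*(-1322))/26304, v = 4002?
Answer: 245191895/26304 ≈ 9321.5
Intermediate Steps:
p = 5319
R = 12311/26304 (R = (10989 + 1322)*(1/26304) = 12311*(1/26304) = 12311/26304 ≈ 0.46803)
(p + v) + R = (5319 + 4002) + 12311/26304 = 9321 + 12311/26304 = 245191895/26304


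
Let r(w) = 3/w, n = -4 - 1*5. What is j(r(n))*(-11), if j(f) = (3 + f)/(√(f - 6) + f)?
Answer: 44/29 + 44*I*√57/29 ≈ 1.5172 + 11.455*I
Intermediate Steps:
n = -9 (n = -4 - 5 = -9)
j(f) = (3 + f)/(f + √(-6 + f)) (j(f) = (3 + f)/(√(-6 + f) + f) = (3 + f)/(f + √(-6 + f)))
j(r(n))*(-11) = ((3 + 3/(-9))/(3/(-9) + √(-6 + 3/(-9))))*(-11) = ((3 + 3*(-⅑))/(3*(-⅑) + √(-6 + 3*(-⅑))))*(-11) = ((3 - ⅓)/(-⅓ + √(-6 - ⅓)))*(-11) = ((8/3)/(-⅓ + √(-19/3)))*(-11) = ((8/3)/(-⅓ + I*√57/3))*(-11) = (8/(3*(-⅓ + I*√57/3)))*(-11) = -88/(3*(-⅓ + I*√57/3))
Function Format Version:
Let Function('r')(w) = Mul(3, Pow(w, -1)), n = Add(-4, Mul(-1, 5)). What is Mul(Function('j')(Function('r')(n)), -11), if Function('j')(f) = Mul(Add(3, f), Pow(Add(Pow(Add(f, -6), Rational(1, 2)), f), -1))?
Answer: Add(Rational(44, 29), Mul(Rational(44, 29), I, Pow(57, Rational(1, 2)))) ≈ Add(1.5172, Mul(11.455, I))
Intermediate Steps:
n = -9 (n = Add(-4, -5) = -9)
Function('j')(f) = Mul(Pow(Add(f, Pow(Add(-6, f), Rational(1, 2))), -1), Add(3, f)) (Function('j')(f) = Mul(Add(3, f), Pow(Add(Pow(Add(-6, f), Rational(1, 2)), f), -1)) = Mul(Add(3, f), Pow(Add(f, Pow(Add(-6, f), Rational(1, 2))), -1)) = Mul(Pow(Add(f, Pow(Add(-6, f), Rational(1, 2))), -1), Add(3, f)))
Mul(Function('j')(Function('r')(n)), -11) = Mul(Mul(Pow(Add(Mul(3, Pow(-9, -1)), Pow(Add(-6, Mul(3, Pow(-9, -1))), Rational(1, 2))), -1), Add(3, Mul(3, Pow(-9, -1)))), -11) = Mul(Mul(Pow(Add(Mul(3, Rational(-1, 9)), Pow(Add(-6, Mul(3, Rational(-1, 9))), Rational(1, 2))), -1), Add(3, Mul(3, Rational(-1, 9)))), -11) = Mul(Mul(Pow(Add(Rational(-1, 3), Pow(Add(-6, Rational(-1, 3)), Rational(1, 2))), -1), Add(3, Rational(-1, 3))), -11) = Mul(Mul(Pow(Add(Rational(-1, 3), Pow(Rational(-19, 3), Rational(1, 2))), -1), Rational(8, 3)), -11) = Mul(Mul(Pow(Add(Rational(-1, 3), Mul(Rational(1, 3), I, Pow(57, Rational(1, 2)))), -1), Rational(8, 3)), -11) = Mul(Mul(Rational(8, 3), Pow(Add(Rational(-1, 3), Mul(Rational(1, 3), I, Pow(57, Rational(1, 2)))), -1)), -11) = Mul(Rational(-88, 3), Pow(Add(Rational(-1, 3), Mul(Rational(1, 3), I, Pow(57, Rational(1, 2)))), -1))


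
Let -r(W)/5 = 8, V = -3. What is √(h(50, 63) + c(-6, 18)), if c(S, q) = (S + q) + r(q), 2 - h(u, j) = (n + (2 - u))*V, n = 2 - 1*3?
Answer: I*√173 ≈ 13.153*I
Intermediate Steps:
r(W) = -40 (r(W) = -5*8 = -40)
n = -1 (n = 2 - 3 = -1)
h(u, j) = 5 - 3*u (h(u, j) = 2 - (-1 + (2 - u))*(-3) = 2 - (1 - u)*(-3) = 2 - (-3 + 3*u) = 2 + (3 - 3*u) = 5 - 3*u)
c(S, q) = -40 + S + q (c(S, q) = (S + q) - 40 = -40 + S + q)
√(h(50, 63) + c(-6, 18)) = √((5 - 3*50) + (-40 - 6 + 18)) = √((5 - 150) - 28) = √(-145 - 28) = √(-173) = I*√173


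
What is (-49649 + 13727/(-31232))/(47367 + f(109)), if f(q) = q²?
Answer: -1550651295/1850433536 ≈ -0.83799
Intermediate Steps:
(-49649 + 13727/(-31232))/(47367 + f(109)) = (-49649 + 13727/(-31232))/(47367 + 109²) = (-49649 + 13727*(-1/31232))/(47367 + 11881) = (-49649 - 13727/31232)/59248 = -1550651295/31232*1/59248 = -1550651295/1850433536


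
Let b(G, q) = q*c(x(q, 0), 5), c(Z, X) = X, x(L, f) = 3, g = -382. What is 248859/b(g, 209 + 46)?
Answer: 82953/425 ≈ 195.18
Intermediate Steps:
b(G, q) = 5*q (b(G, q) = q*5 = 5*q)
248859/b(g, 209 + 46) = 248859/((5*(209 + 46))) = 248859/((5*255)) = 248859/1275 = 248859*(1/1275) = 82953/425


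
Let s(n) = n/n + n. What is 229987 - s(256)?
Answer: 229730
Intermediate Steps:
s(n) = 1 + n
229987 - s(256) = 229987 - (1 + 256) = 229987 - 1*257 = 229987 - 257 = 229730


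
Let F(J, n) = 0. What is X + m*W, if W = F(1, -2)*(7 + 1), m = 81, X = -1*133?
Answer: -133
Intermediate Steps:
X = -133
W = 0 (W = 0*(7 + 1) = 0*8 = 0)
X + m*W = -133 + 81*0 = -133 + 0 = -133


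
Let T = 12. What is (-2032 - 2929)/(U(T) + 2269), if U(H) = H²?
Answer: -4961/2413 ≈ -2.0559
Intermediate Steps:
(-2032 - 2929)/(U(T) + 2269) = (-2032 - 2929)/(12² + 2269) = -4961/(144 + 2269) = -4961/2413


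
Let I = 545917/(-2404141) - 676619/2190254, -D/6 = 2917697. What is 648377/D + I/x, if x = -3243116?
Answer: -5536210145908366670046997/149478366579195437110042584 ≈ -0.037037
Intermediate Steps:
D = -17506182 (D = -6*2917697 = -17506182)
I = -2822384372197/5265679441814 (I = 545917*(-1/2404141) - 676619*1/2190254 = -545917/2404141 - 676619/2190254 = -2822384372197/5265679441814 ≈ -0.53600)
648377/D + I/x = 648377/(-17506182) - 2822384372197/5265679441814/(-3243116) = 648377*(-1/17506182) - 2822384372197/5265679441814*(-1/3243116) = -648377/17506182 + 2822384372197/17077209248618052424 = -5536210145908366670046997/149478366579195437110042584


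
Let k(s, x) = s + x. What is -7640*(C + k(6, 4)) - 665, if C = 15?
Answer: -191665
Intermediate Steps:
-7640*(C + k(6, 4)) - 665 = -7640*(15 + (6 + 4)) - 665 = -7640*(15 + 10) - 665 = -7640*25 - 665 = -1528*125 - 665 = -191000 - 665 = -191665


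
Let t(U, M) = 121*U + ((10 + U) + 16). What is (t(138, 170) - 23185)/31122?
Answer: -6323/31122 ≈ -0.20317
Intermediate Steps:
t(U, M) = 26 + 122*U (t(U, M) = 121*U + (26 + U) = 26 + 122*U)
(t(138, 170) - 23185)/31122 = ((26 + 122*138) - 23185)/31122 = ((26 + 16836) - 23185)*(1/31122) = (16862 - 23185)*(1/31122) = -6323*1/31122 = -6323/31122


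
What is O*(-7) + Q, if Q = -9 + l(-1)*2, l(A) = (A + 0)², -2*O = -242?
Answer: -854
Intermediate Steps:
O = 121 (O = -½*(-242) = 121)
l(A) = A²
Q = -7 (Q = -9 + (-1)²*2 = -9 + 1*2 = -9 + 2 = -7)
O*(-7) + Q = 121*(-7) - 7 = -847 - 7 = -854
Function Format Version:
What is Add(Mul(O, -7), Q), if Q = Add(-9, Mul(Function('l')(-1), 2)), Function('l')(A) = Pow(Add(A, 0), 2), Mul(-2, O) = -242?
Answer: -854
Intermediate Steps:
O = 121 (O = Mul(Rational(-1, 2), -242) = 121)
Function('l')(A) = Pow(A, 2)
Q = -7 (Q = Add(-9, Mul(Pow(-1, 2), 2)) = Add(-9, Mul(1, 2)) = Add(-9, 2) = -7)
Add(Mul(O, -7), Q) = Add(Mul(121, -7), -7) = Add(-847, -7) = -854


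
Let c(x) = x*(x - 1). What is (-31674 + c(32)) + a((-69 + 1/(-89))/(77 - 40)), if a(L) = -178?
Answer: -30860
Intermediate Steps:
c(x) = x*(-1 + x)
(-31674 + c(32)) + a((-69 + 1/(-89))/(77 - 40)) = (-31674 + 32*(-1 + 32)) - 178 = (-31674 + 32*31) - 178 = (-31674 + 992) - 178 = -30682 - 178 = -30860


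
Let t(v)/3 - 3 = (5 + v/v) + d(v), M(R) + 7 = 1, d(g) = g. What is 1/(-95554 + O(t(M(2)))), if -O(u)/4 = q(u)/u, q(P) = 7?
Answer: -9/860014 ≈ -1.0465e-5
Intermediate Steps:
M(R) = -6 (M(R) = -7 + 1 = -6)
t(v) = 27 + 3*v (t(v) = 9 + 3*((5 + v/v) + v) = 9 + 3*((5 + 1) + v) = 9 + 3*(6 + v) = 9 + (18 + 3*v) = 27 + 3*v)
O(u) = -28/u
1/(-95554 + O(t(M(2)))) = 1/(-95554 - 28/(27 + 3*(-6))) = 1/(-95554 - 28/(27 - 18)) = 1/(-95554 - 28/9) = 1/(-860014/9) = -9/860014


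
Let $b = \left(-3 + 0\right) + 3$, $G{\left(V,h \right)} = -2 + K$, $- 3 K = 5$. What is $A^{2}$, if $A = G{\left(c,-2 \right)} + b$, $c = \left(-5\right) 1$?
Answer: $\frac{121}{9} \approx 13.444$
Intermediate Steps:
$c = -5$
$K = - \frac{5}{3}$ ($K = \left(- \frac{1}{3}\right) 5 = - \frac{5}{3} \approx -1.6667$)
$G{\left(V,h \right)} = - \frac{11}{3}$ ($G{\left(V,h \right)} = -2 - \frac{5}{3} = - \frac{11}{3}$)
$b = 0$ ($b = -3 + 3 = 0$)
$A = - \frac{11}{3}$ ($A = - \frac{11}{3} + 0 = - \frac{11}{3} \approx -3.6667$)
$A^{2} = \left(- \frac{11}{3}\right)^{2} = \frac{121}{9}$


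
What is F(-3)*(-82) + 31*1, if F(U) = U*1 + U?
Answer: 523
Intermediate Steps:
F(U) = 2*U (F(U) = U + U = 2*U)
F(-3)*(-82) + 31*1 = (2*(-3))*(-82) + 31*1 = -6*(-82) + 31 = 492 + 31 = 523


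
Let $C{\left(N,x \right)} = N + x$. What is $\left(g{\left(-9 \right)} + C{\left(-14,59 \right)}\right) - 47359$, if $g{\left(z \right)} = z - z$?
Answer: $-47314$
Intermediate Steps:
$g{\left(z \right)} = 0$
$\left(g{\left(-9 \right)} + C{\left(-14,59 \right)}\right) - 47359 = \left(0 + \left(-14 + 59\right)\right) - 47359 = \left(0 + 45\right) - 47359 = 45 - 47359 = -47314$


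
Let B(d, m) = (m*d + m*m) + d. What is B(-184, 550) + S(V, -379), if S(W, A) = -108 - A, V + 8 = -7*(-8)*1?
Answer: 201387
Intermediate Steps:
B(d, m) = d + m² + d*m (B(d, m) = (d*m + m²) + d = (m² + d*m) + d = d + m² + d*m)
V = 48 (V = -8 - 7*(-8)*1 = -8 + 56*1 = -8 + 56 = 48)
B(-184, 550) + S(V, -379) = (-184 + 550² - 184*550) + (-108 - 1*(-379)) = (-184 + 302500 - 101200) + (-108 + 379) = 201116 + 271 = 201387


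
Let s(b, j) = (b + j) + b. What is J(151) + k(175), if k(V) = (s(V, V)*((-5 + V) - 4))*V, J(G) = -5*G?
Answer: 15250495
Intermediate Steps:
s(b, j) = j + 2*b
k(V) = 3*V**2*(-9 + V) (k(V) = ((V + 2*V)*((-5 + V) - 4))*V = ((3*V)*(-9 + V))*V = (3*V*(-9 + V))*V = 3*V**2*(-9 + V))
J(151) + k(175) = -5*151 + 3*175**2*(-9 + 175) = -755 + 3*30625*166 = -755 + 15251250 = 15250495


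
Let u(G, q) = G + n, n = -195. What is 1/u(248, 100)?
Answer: 1/53 ≈ 0.018868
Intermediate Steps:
u(G, q) = -195 + G (u(G, q) = G - 195 = -195 + G)
1/u(248, 100) = 1/(-195 + 248) = 1/53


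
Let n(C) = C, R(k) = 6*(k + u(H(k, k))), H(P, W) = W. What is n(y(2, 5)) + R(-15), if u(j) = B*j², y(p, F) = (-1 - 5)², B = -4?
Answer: -5454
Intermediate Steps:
y(p, F) = 36 (y(p, F) = (-6)² = 36)
u(j) = -4*j²
R(k) = -24*k² + 6*k (R(k) = 6*(k - 4*k²) = -24*k² + 6*k)
n(y(2, 5)) + R(-15) = 36 + 6*(-15)*(1 - 4*(-15)) = 36 + 6*(-15)*(1 + 60) = 36 + 6*(-15)*61 = 36 - 5490 = -5454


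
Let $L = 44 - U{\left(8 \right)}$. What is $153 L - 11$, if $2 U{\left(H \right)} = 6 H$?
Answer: $3049$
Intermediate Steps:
$U{\left(H \right)} = 3 H$ ($U{\left(H \right)} = \frac{6 H}{2} = 3 H$)
$L = 20$ ($L = 44 - 3 \cdot 8 = 44 - 24 = 20$)
$153 L - 11 = 153 \cdot 20 - 11 = 3060 - 11 = 3049$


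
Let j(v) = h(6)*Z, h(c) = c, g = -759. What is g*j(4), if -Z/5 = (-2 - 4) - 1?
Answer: -159390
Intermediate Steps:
Z = 35 (Z = -5*((-2 - 4) - 1) = -5*(-6 - 1) = -5*(-7) = 35)
j(v) = 210 (j(v) = 6*35 = 210)
g*j(4) = -759*210 = -159390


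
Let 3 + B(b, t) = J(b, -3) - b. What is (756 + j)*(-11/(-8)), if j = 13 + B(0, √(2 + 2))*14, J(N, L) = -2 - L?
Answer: 8151/8 ≈ 1018.9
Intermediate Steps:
B(b, t) = -2 - b (B(b, t) = -3 + ((-2 - 1*(-3)) - b) = -3 + ((-2 + 3) - b) = -3 + (1 - b) = -2 - b)
j = -15 (j = 13 + (-2 - 1*0)*14 = 13 + (-2 + 0)*14 = 13 - 2*14 = 13 - 28 = -15)
(756 + j)*(-11/(-8)) = (756 - 15)*(-11/(-8)) = 741*(-11*(-⅛)) = 741*(11/8) = 8151/8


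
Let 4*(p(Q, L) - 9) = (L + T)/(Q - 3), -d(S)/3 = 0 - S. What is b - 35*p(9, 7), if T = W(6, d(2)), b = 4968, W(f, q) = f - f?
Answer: 111427/24 ≈ 4642.8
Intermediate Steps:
d(S) = 3*S (d(S) = -3*(0 - S) = -(-3)*S = 3*S)
W(f, q) = 0
T = 0
p(Q, L) = 9 + L/(4*(-3 + Q)) (p(Q, L) = 9 + ((L + 0)/(Q - 3))/4 = 9 + (L/(-3 + Q))/4 = 9 + L/(4*(-3 + Q)))
b - 35*p(9, 7) = 4968 - 35*(-108 + 7 + 36*9)/(4*(-3 + 9)) = 4968 - 35*(¼)*(-108 + 7 + 324)/6 = 4968 - 35*(¼)*(⅙)*223 = 4968 - 35*223/24 = 4968 - 1*7805/24 = 4968 - 7805/24 = 111427/24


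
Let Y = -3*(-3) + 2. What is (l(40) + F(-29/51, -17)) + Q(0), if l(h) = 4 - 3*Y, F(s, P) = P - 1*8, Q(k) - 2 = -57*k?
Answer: -52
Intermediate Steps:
Q(k) = 2 - 57*k
Y = 11 (Y = 9 + 2 = 11)
F(s, P) = -8 + P (F(s, P) = P - 8 = -8 + P)
l(h) = -29 (l(h) = 4 - 3*11 = 4 - 33 = -29)
(l(40) + F(-29/51, -17)) + Q(0) = (-29 + (-8 - 17)) + (2 - 57*0) = (-29 - 25) + (2 + 0) = -54 + 2 = -52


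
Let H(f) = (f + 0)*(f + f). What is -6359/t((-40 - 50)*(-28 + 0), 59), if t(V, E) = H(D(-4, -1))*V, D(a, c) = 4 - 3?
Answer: -6359/5040 ≈ -1.2617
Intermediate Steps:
D(a, c) = 1
H(f) = 2*f² (H(f) = f*(2*f) = 2*f²)
t(V, E) = 2*V (t(V, E) = (2*1²)*V = (2*1)*V = 2*V)
-6359/t((-40 - 50)*(-28 + 0), 59) = -6359*1/(2*(-40 - 50)*(-28 + 0)) = -6359/(2*(-90*(-28))) = -6359/(2*2520) = -6359/5040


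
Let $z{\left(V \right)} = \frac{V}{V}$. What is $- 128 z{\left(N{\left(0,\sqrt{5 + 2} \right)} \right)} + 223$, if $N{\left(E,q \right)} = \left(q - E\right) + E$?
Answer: $95$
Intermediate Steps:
$N{\left(E,q \right)} = q$
$z{\left(V \right)} = 1$
$- 128 z{\left(N{\left(0,\sqrt{5 + 2} \right)} \right)} + 223 = \left(-128\right) 1 + 223 = -128 + 223 = 95$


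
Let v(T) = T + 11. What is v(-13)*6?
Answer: -12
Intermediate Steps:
v(T) = 11 + T
v(-13)*6 = (11 - 13)*6 = -2*6 = -12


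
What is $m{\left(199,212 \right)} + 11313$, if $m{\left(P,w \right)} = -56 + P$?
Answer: $11456$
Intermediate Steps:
$m{\left(199,212 \right)} + 11313 = \left(-56 + 199\right) + 11313 = 143 + 11313 = 11456$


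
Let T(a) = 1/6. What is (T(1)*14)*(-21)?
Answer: -49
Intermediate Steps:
T(a) = ⅙
(T(1)*14)*(-21) = ((⅙)*14)*(-21) = (7/3)*(-21) = -49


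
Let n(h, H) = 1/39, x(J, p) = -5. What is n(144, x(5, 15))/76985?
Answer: 1/3002415 ≈ 3.3307e-7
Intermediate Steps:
n(h, H) = 1/39
n(144, x(5, 15))/76985 = (1/39)/76985 = (1/39)*(1/76985) = 1/3002415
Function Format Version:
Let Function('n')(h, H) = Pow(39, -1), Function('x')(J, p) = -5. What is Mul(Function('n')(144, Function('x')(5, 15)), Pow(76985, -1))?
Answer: Rational(1, 3002415) ≈ 3.3307e-7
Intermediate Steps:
Function('n')(h, H) = Rational(1, 39)
Mul(Function('n')(144, Function('x')(5, 15)), Pow(76985, -1)) = Mul(Rational(1, 39), Pow(76985, -1)) = Mul(Rational(1, 39), Rational(1, 76985)) = Rational(1, 3002415)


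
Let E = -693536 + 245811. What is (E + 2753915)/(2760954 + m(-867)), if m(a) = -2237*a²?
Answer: -768730/559589113 ≈ -0.0013737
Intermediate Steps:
E = -447725
(E + 2753915)/(2760954 + m(-867)) = (-447725 + 2753915)/(2760954 - 2237*(-867)²) = 2306190/(2760954 - 2237*751689) = 2306190/(2760954 - 1681528293) = 2306190/(-1678767339) = 2306190*(-1/1678767339) = -768730/559589113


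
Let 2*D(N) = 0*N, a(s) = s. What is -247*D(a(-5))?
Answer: 0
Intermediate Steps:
D(N) = 0 (D(N) = (0*N)/2 = (½)*0 = 0)
-247*D(a(-5)) = -247*0 = 0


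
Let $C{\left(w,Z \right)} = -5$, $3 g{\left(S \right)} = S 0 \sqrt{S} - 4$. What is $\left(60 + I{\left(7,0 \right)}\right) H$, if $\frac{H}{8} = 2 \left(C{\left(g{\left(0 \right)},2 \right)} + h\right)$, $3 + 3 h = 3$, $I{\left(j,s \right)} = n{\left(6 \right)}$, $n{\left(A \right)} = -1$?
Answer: $-4720$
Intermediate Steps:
$I{\left(j,s \right)} = -1$
$g{\left(S \right)} = - \frac{4}{3}$ ($g{\left(S \right)} = \frac{S 0 \sqrt{S} - 4}{3} = \frac{S 0 - 4}{3} = \frac{0 - 4}{3} = \frac{1}{3} \left(-4\right) = - \frac{4}{3}$)
$h = 0$ ($h = -1 + \frac{1}{3} \cdot 3 = -1 + 1 = 0$)
$H = -80$ ($H = 8 \cdot 2 \left(-5 + 0\right) = 8 \cdot 2 \left(-5\right) = 8 \left(-10\right) = -80$)
$\left(60 + I{\left(7,0 \right)}\right) H = \left(60 - 1\right) \left(-80\right) = 59 \left(-80\right) = -4720$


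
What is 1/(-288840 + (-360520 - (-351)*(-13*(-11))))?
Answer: -1/599167 ≈ -1.6690e-6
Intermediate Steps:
1/(-288840 + (-360520 - (-351)*(-13*(-11)))) = 1/(-288840 + (-360520 - (-351)*143)) = 1/(-288840 + (-360520 - 1*(-50193))) = 1/(-288840 + (-360520 + 50193)) = 1/(-288840 - 310327) = 1/(-599167) = -1/599167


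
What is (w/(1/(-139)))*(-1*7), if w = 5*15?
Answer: 72975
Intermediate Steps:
w = 75
(w/(1/(-139)))*(-1*7) = (75/(1/(-139)))*(-1*7) = (75/(-1/139))*(-7) = (75*(-139))*(-7) = -10425*(-7) = 72975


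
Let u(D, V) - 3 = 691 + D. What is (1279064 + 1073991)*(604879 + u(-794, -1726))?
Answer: 1423078249845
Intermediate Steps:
u(D, V) = 694 + D (u(D, V) = 3 + (691 + D) = 694 + D)
(1279064 + 1073991)*(604879 + u(-794, -1726)) = (1279064 + 1073991)*(604879 + (694 - 794)) = 2353055*(604879 - 100) = 2353055*604779 = 1423078249845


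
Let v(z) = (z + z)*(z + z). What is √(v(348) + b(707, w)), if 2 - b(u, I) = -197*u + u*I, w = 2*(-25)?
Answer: √659047 ≈ 811.82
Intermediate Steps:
w = -50
b(u, I) = 2 + 197*u - I*u (b(u, I) = 2 - (-197*u + u*I) = 2 - (-197*u + I*u) = 2 + (197*u - I*u) = 2 + 197*u - I*u)
v(z) = 4*z² (v(z) = (2*z)*(2*z) = 4*z²)
√(v(348) + b(707, w)) = √(4*348² + (2 + 197*707 - 1*(-50)*707)) = √(4*121104 + (2 + 139279 + 35350)) = √(484416 + 174631) = √659047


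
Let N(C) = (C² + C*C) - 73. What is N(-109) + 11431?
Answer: 35120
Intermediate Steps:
N(C) = -73 + 2*C² (N(C) = (C² + C²) - 73 = 2*C² - 73 = -73 + 2*C²)
N(-109) + 11431 = (-73 + 2*(-109)²) + 11431 = (-73 + 2*11881) + 11431 = (-73 + 23762) + 11431 = 23689 + 11431 = 35120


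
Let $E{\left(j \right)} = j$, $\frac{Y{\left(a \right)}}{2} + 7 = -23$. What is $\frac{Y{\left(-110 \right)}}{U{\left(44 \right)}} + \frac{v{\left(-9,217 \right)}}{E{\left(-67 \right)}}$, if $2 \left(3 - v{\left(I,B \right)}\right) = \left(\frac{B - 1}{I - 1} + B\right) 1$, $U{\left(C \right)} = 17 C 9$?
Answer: $\frac{527917}{375870} \approx 1.4045$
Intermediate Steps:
$Y{\left(a \right)} = -60$ ($Y{\left(a \right)} = -14 + 2 \left(-23\right) = -14 - 46 = -60$)
$U{\left(C \right)} = 153 C$
$v{\left(I,B \right)} = 3 - \frac{B}{2} - \frac{-1 + B}{2 \left(-1 + I\right)}$ ($v{\left(I,B \right)} = 3 - \frac{\left(\frac{B - 1}{I - 1} + B\right) 1}{2} = 3 - \frac{\left(\frac{-1 + B}{-1 + I} + B\right) 1}{2} = 3 - \frac{\left(B + \frac{-1 + B}{-1 + I}\right) 1}{2} = 3 - \frac{B + \frac{-1 + B}{-1 + I}}{2} = 3 - \left(\frac{B}{2} + \frac{-1 + B}{2 \left(-1 + I\right)}\right) = 3 - \frac{B}{2} - \frac{-1 + B}{2 \left(-1 + I\right)}$)
$\frac{Y{\left(-110 \right)}}{U{\left(44 \right)}} + \frac{v{\left(-9,217 \right)}}{E{\left(-67 \right)}} = - \frac{60}{153 \cdot 44} + \frac{\frac{1}{2} \frac{1}{-1 - 9} \left(-5 + 6 \left(-9\right) - 217 \left(-9\right)\right)}{-67} = - \frac{60}{6732} + \frac{-5 - 54 + 1953}{2 \left(-10\right)} \left(- \frac{1}{67}\right) = \left(-60\right) \frac{1}{6732} + \frac{1}{2} \left(- \frac{1}{10}\right) 1894 \left(- \frac{1}{67}\right) = - \frac{5}{561} - - \frac{947}{670} = - \frac{5}{561} + \frac{947}{670} = \frac{527917}{375870}$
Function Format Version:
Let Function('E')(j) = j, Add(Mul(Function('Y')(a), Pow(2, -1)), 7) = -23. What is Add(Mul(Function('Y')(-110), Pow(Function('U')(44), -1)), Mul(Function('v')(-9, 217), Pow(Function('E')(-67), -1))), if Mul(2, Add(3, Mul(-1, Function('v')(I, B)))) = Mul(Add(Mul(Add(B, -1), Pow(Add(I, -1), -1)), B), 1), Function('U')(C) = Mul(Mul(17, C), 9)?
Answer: Rational(527917, 375870) ≈ 1.4045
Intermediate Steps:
Function('Y')(a) = -60 (Function('Y')(a) = Add(-14, Mul(2, -23)) = Add(-14, -46) = -60)
Function('U')(C) = Mul(153, C)
Function('v')(I, B) = Add(3, Mul(Rational(-1, 2), B), Mul(Rational(-1, 2), Pow(Add(-1, I), -1), Add(-1, B))) (Function('v')(I, B) = Add(3, Mul(Rational(-1, 2), Mul(Add(Mul(Add(B, -1), Pow(Add(I, -1), -1)), B), 1))) = Add(3, Mul(Rational(-1, 2), Mul(Add(Mul(Add(-1, B), Pow(Add(-1, I), -1)), B), 1))) = Add(3, Mul(Rational(-1, 2), Mul(Add(Mul(Pow(Add(-1, I), -1), Add(-1, B)), B), 1))) = Add(3, Mul(Rational(-1, 2), Mul(Add(B, Mul(Pow(Add(-1, I), -1), Add(-1, B))), 1))) = Add(3, Mul(Rational(-1, 2), Add(B, Mul(Pow(Add(-1, I), -1), Add(-1, B))))) = Add(3, Add(Mul(Rational(-1, 2), B), Mul(Rational(-1, 2), Pow(Add(-1, I), -1), Add(-1, B)))) = Add(3, Mul(Rational(-1, 2), B), Mul(Rational(-1, 2), Pow(Add(-1, I), -1), Add(-1, B))))
Add(Mul(Function('Y')(-110), Pow(Function('U')(44), -1)), Mul(Function('v')(-9, 217), Pow(Function('E')(-67), -1))) = Add(Mul(-60, Pow(Mul(153, 44), -1)), Mul(Mul(Rational(1, 2), Pow(Add(-1, -9), -1), Add(-5, Mul(6, -9), Mul(-1, 217, -9))), Pow(-67, -1))) = Add(Mul(-60, Pow(6732, -1)), Mul(Mul(Rational(1, 2), Pow(-10, -1), Add(-5, -54, 1953)), Rational(-1, 67))) = Add(Mul(-60, Rational(1, 6732)), Mul(Mul(Rational(1, 2), Rational(-1, 10), 1894), Rational(-1, 67))) = Add(Rational(-5, 561), Mul(Rational(-947, 10), Rational(-1, 67))) = Add(Rational(-5, 561), Rational(947, 670)) = Rational(527917, 375870)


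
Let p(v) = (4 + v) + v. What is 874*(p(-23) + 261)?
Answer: 191406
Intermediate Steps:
p(v) = 4 + 2*v
874*(p(-23) + 261) = 874*((4 + 2*(-23)) + 261) = 874*((4 - 46) + 261) = 874*(-42 + 261) = 874*219 = 191406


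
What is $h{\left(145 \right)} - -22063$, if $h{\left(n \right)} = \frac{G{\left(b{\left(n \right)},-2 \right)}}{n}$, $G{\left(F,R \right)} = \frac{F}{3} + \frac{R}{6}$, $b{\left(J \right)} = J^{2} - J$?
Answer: $\frac{9618284}{435} \approx 22111.0$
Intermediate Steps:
$G{\left(F,R \right)} = \frac{F}{3} + \frac{R}{6}$ ($G{\left(F,R \right)} = F \frac{1}{3} + R \frac{1}{6} = \frac{F}{3} + \frac{R}{6}$)
$h{\left(n \right)} = \frac{- \frac{1}{3} + \frac{n \left(-1 + n\right)}{3}}{n}$ ($h{\left(n \right)} = \frac{\frac{n \left(-1 + n\right)}{3} + \frac{1}{6} \left(-2\right)}{n} = \frac{\frac{n \left(-1 + n\right)}{3} - \frac{1}{3}}{n} = \frac{- \frac{1}{3} + \frac{n \left(-1 + n\right)}{3}}{n}$)
$h{\left(145 \right)} - -22063 = \frac{-1 + 145 \left(-1 + 145\right)}{3 \cdot 145} - -22063 = \frac{1}{3} \cdot \frac{1}{145} \left(-1 + 145 \cdot 144\right) + 22063 = \frac{1}{3} \cdot \frac{1}{145} \left(-1 + 20880\right) + 22063 = \frac{1}{3} \cdot \frac{1}{145} \cdot 20879 + 22063 = \frac{20879}{435} + 22063 = \frac{9618284}{435}$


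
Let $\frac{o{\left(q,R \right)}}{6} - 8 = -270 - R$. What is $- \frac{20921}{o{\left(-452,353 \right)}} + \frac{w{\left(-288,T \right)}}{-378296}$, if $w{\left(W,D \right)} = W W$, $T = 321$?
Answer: $\frac{951033407}{174489030} \approx 5.4504$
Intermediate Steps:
$w{\left(W,D \right)} = W^{2}$
$o{\left(q,R \right)} = -1572 - 6 R$ ($o{\left(q,R \right)} = 48 + 6 \left(-270 - R\right) = 48 - \left(1620 + 6 R\right) = -1572 - 6 R$)
$- \frac{20921}{o{\left(-452,353 \right)}} + \frac{w{\left(-288,T \right)}}{-378296} = - \frac{20921}{-1572 - 2118} + \frac{\left(-288\right)^{2}}{-378296} = - \frac{20921}{-1572 - 2118} + 82944 \left(- \frac{1}{378296}\right) = - \frac{20921}{-3690} - \frac{10368}{47287} = \left(-20921\right) \left(- \frac{1}{3690}\right) - \frac{10368}{47287} = \frac{20921}{3690} - \frac{10368}{47287} = \frac{951033407}{174489030}$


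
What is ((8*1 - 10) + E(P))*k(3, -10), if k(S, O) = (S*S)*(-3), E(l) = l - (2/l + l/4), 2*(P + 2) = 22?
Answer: -489/4 ≈ -122.25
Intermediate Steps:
P = 9 (P = -2 + (½)*22 = -2 + 11 = 9)
E(l) = -2/l + 3*l/4 (E(l) = l - (2/l + l*(¼)) = l - (2/l + l/4) = l + (-2/l - l/4) = -2/l + 3*l/4)
k(S, O) = -3*S² (k(S, O) = S²*(-3) = -3*S²)
((8*1 - 10) + E(P))*k(3, -10) = ((8*1 - 10) + (-2/9 + (¾)*9))*(-3*3²) = ((8 - 10) + (-2*⅑ + 27/4))*(-3*9) = (-2 + (-2/9 + 27/4))*(-27) = (-2 + 235/36)*(-27) = (163/36)*(-27) = -489/4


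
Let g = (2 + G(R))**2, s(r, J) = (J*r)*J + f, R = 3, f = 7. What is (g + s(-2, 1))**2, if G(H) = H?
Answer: 900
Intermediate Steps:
s(r, J) = 7 + r*J**2 (s(r, J) = (J*r)*J + 7 = r*J**2 + 7 = 7 + r*J**2)
g = 25 (g = (2 + 3)**2 = 5**2 = 25)
(g + s(-2, 1))**2 = (25 + (7 - 2*1**2))**2 = (25 + (7 - 2*1))**2 = (25 + (7 - 2))**2 = (25 + 5)**2 = 30**2 = 900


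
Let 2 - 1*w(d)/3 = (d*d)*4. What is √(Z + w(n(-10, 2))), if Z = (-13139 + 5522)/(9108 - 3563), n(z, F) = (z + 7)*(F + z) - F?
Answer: 3*I*√19826275035/5545 ≈ 76.18*I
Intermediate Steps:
n(z, F) = -F + (7 + z)*(F + z) (n(z, F) = (7 + z)*(F + z) - F = -F + (7 + z)*(F + z))
Z = -7617/5545 ≈ -1.3737
w(d) = 6 - 12*d² (w(d) = 6 - 3*d*d*4 = 6 - 3*d²*4 = 6 - 12*d²)
√(Z + w(n(-10, 2))) = √(-7617/5545 + (6 - 12*((-10)² + 6*2 + 7*(-10) + 2*(-10))²)) = √(-7617/5545 + (6 - 12*(100 + 12 - 70 - 20)²)) = √(-7617/5545 + (6 - 12*22²)) = √(-7617/5545 + (6 - 12*484)) = √(-7617/5545 + (6 - 5808)) = √(-7617/5545 - 5802) = √(-32179707/5545) = 3*I*√19826275035/5545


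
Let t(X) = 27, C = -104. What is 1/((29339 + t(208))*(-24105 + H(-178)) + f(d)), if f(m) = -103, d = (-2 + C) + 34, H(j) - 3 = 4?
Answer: -1/707661971 ≈ -1.4131e-9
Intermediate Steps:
H(j) = 7 (H(j) = 3 + 4 = 7)
d = -72 (d = (-2 - 104) + 34 = -106 + 34 = -72)
1/((29339 + t(208))*(-24105 + H(-178)) + f(d)) = 1/((29339 + 27)*(-24105 + 7) - 103) = 1/(29366*(-24098) - 103) = 1/(-707661868 - 103) = 1/(-707661971) = -1/707661971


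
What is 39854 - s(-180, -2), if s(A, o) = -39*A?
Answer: 32834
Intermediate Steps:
39854 - s(-180, -2) = 39854 - (-39)*(-180) = 39854 - 1*7020 = 39854 - 7020 = 32834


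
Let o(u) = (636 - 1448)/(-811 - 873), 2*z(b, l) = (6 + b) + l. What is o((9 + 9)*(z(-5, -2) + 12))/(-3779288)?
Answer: -203/1591080248 ≈ -1.2759e-7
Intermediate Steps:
z(b, l) = 3 + b/2 + l/2 (z(b, l) = ((6 + b) + l)/2 = (6 + b + l)/2 = 3 + b/2 + l/2)
o(u) = 203/421 (o(u) = -812/(-1684) = -812*(-1/1684) = 203/421)
o((9 + 9)*(z(-5, -2) + 12))/(-3779288) = (203/421)/(-3779288) = (203/421)*(-1/3779288) = -203/1591080248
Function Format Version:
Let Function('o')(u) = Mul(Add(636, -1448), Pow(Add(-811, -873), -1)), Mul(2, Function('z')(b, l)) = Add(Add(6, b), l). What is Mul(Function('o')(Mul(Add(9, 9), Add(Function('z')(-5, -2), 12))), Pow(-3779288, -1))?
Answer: Rational(-203, 1591080248) ≈ -1.2759e-7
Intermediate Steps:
Function('z')(b, l) = Add(3, Mul(Rational(1, 2), b), Mul(Rational(1, 2), l)) (Function('z')(b, l) = Mul(Rational(1, 2), Add(Add(6, b), l)) = Mul(Rational(1, 2), Add(6, b, l)) = Add(3, Mul(Rational(1, 2), b), Mul(Rational(1, 2), l)))
Function('o')(u) = Rational(203, 421) (Function('o')(u) = Mul(-812, Pow(-1684, -1)) = Mul(-812, Rational(-1, 1684)) = Rational(203, 421))
Mul(Function('o')(Mul(Add(9, 9), Add(Function('z')(-5, -2), 12))), Pow(-3779288, -1)) = Mul(Rational(203, 421), Pow(-3779288, -1)) = Mul(Rational(203, 421), Rational(-1, 3779288)) = Rational(-203, 1591080248)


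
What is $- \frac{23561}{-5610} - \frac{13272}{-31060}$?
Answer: $\frac{40313029}{8712330} \approx 4.6271$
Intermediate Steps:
$- \frac{23561}{-5610} - \frac{13272}{-31060} = \left(-23561\right) \left(- \frac{1}{5610}\right) - - \frac{3318}{7765} = \frac{23561}{5610} + \frac{3318}{7765} = \frac{40313029}{8712330}$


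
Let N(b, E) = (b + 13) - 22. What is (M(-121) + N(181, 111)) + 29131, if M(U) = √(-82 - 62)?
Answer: 29303 + 12*I ≈ 29303.0 + 12.0*I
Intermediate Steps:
M(U) = 12*I (M(U) = √(-144) = 12*I)
N(b, E) = -9 + b (N(b, E) = (13 + b) - 22 = -9 + b)
(M(-121) + N(181, 111)) + 29131 = (12*I + (-9 + 181)) + 29131 = (12*I + 172) + 29131 = (172 + 12*I) + 29131 = 29303 + 12*I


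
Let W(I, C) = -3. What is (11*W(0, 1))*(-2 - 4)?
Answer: 198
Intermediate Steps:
(11*W(0, 1))*(-2 - 4) = (11*(-3))*(-2 - 4) = -33*(-6) = 198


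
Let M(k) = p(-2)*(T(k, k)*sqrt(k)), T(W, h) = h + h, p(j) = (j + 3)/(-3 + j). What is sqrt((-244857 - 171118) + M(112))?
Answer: sqrt(-10399375 - 4480*sqrt(7))/5 ≈ 645.33*I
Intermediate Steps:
p(j) = (3 + j)/(-3 + j)
T(W, h) = 2*h
M(k) = -2*k**(3/2)/5 (M(k) = ((3 - 2)/(-3 - 2))*((2*k)*sqrt(k)) = (1/(-5))*(2*k**(3/2)) = (-1/5*1)*(2*k**(3/2)) = -2*k**(3/2)/5)
sqrt((-244857 - 171118) + M(112)) = sqrt((-244857 - 171118) - 896*sqrt(7)/5) = sqrt(-415975 - 896*sqrt(7)/5)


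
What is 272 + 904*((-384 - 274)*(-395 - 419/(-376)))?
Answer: 234296054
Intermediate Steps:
272 + 904*((-384 - 274)*(-395 - 419/(-376))) = 272 + 904*(-658*(-395 - 419*(-1/376))) = 272 + 904*(-658*(-395 + 419/376)) = 272 + 904*(-658*(-148101/376)) = 272 + 904*(1036707/4) = 272 + 234295782 = 234296054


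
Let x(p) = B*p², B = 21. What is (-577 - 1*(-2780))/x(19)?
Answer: 2203/7581 ≈ 0.29060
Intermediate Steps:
x(p) = 21*p²
(-577 - 1*(-2780))/x(19) = (-577 - 1*(-2780))/((21*19²)) = (-577 + 2780)/((21*361)) = 2203/7581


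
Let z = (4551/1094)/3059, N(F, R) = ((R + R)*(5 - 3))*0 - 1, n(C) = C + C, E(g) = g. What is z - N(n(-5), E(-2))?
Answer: 3351097/3346546 ≈ 1.0014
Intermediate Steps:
n(C) = 2*C
N(F, R) = -1 (N(F, R) = ((2*R)*2)*0 - 1 = (4*R)*0 - 1 = 0 - 1 = -1)
z = 4551/3346546 (z = (4551*(1/1094))*(1/3059) = (4551/1094)*(1/3059) = 4551/3346546 ≈ 0.0013599)
z - N(n(-5), E(-2)) = 4551/3346546 - 1*(-1) = 4551/3346546 + 1 = 3351097/3346546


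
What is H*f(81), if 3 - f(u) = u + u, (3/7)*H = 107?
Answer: -39697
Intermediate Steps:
H = 749/3 (H = (7/3)*107 = 749/3 ≈ 249.67)
f(u) = 3 - 2*u (f(u) = 3 - (u + u) = 3 - 2*u)
H*f(81) = 749*(3 - 2*81)/3 = 749*(3 - 162)/3 = (749/3)*(-159) = -39697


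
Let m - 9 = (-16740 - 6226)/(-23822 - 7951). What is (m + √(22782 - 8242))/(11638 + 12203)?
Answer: 308923/757500093 + 2*√3635/23841 ≈ 0.0054656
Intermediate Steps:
m = 308923/31773 (m = 9 + (-16740 - 6226)/(-23822 - 7951) = 9 - 22966/(-31773) = 9 - 22966*(-1/31773) = 9 + 22966/31773 = 308923/31773 ≈ 9.7228)
(m + √(22782 - 8242))/(11638 + 12203) = (308923/31773 + √(22782 - 8242))/(11638 + 12203) = (308923/31773 + √14540)/23841 = (308923/31773 + 2*√3635)*(1/23841) = 308923/757500093 + 2*√3635/23841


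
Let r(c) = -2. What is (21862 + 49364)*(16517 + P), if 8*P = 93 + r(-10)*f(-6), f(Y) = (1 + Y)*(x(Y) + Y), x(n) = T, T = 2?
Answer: 4707646857/4 ≈ 1.1769e+9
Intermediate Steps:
x(n) = 2
f(Y) = (1 + Y)*(2 + Y)
P = 53/8 (P = (93 - 2*(2 + (-6)**2 + 3*(-6)))/8 = (93 - 2*(2 + 36 - 18))/8 = (93 - 2*20)/8 = (93 - 40)/8 = (1/8)*53 = 53/8 ≈ 6.6250)
(21862 + 49364)*(16517 + P) = (21862 + 49364)*(16517 + 53/8) = 71226*(132189/8) = 4707646857/4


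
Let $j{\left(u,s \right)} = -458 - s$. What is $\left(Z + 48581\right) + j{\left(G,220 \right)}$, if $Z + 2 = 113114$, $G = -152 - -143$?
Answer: $161015$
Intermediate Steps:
$G = -9$ ($G = -152 + 143 = -9$)
$Z = 113112$ ($Z = -2 + 113114 = 113112$)
$\left(Z + 48581\right) + j{\left(G,220 \right)} = \left(113112 + 48581\right) - 678 = 161693 - 678 = 161015$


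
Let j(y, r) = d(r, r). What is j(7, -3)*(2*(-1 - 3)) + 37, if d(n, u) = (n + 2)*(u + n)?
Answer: -11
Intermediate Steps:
d(n, u) = (2 + n)*(n + u)
j(y, r) = 2*r² + 4*r (j(y, r) = r² + 2*r + 2*r + r*r = r² + 2*r + 2*r + r² = 2*r² + 4*r)
j(7, -3)*(2*(-1 - 3)) + 37 = (2*(-3)*(2 - 3))*(2*(-1 - 3)) + 37 = (2*(-3)*(-1))*(2*(-4)) + 37 = 6*(-8) + 37 = -48 + 37 = -11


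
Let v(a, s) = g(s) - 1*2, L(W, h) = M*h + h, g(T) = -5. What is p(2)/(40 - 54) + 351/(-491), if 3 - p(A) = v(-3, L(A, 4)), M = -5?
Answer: -4912/3437 ≈ -1.4292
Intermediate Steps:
L(W, h) = -4*h (L(W, h) = -5*h + h = -4*h)
v(a, s) = -7 (v(a, s) = -5 - 1*2 = -5 - 2 = -7)
p(A) = 10 (p(A) = 3 - 1*(-7) = 3 + 7 = 10)
p(2)/(40 - 54) + 351/(-491) = 10/(40 - 54) + 351/(-491) = 10/(-14) + 351*(-1/491) = 10*(-1/14) - 351/491 = -5/7 - 351/491 = -4912/3437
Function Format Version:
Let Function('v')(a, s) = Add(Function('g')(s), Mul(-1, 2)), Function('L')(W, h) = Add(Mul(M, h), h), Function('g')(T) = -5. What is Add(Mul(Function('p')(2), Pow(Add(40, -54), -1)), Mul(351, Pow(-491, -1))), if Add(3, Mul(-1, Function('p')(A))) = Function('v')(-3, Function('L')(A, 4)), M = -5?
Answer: Rational(-4912, 3437) ≈ -1.4292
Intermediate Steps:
Function('L')(W, h) = Mul(-4, h) (Function('L')(W, h) = Add(Mul(-5, h), h) = Mul(-4, h))
Function('v')(a, s) = -7 (Function('v')(a, s) = Add(-5, Mul(-1, 2)) = Add(-5, -2) = -7)
Function('p')(A) = 10 (Function('p')(A) = Add(3, Mul(-1, -7)) = Add(3, 7) = 10)
Add(Mul(Function('p')(2), Pow(Add(40, -54), -1)), Mul(351, Pow(-491, -1))) = Add(Mul(10, Pow(Add(40, -54), -1)), Mul(351, Pow(-491, -1))) = Add(Mul(10, Pow(-14, -1)), Mul(351, Rational(-1, 491))) = Add(Mul(10, Rational(-1, 14)), Rational(-351, 491)) = Add(Rational(-5, 7), Rational(-351, 491)) = Rational(-4912, 3437)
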